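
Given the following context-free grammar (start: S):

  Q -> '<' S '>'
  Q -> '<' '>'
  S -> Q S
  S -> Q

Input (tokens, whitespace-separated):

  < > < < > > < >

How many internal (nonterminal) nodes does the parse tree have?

8

[S [Q < >] [S [Q < [S [Q < >]] >] [S [Q < >]]]]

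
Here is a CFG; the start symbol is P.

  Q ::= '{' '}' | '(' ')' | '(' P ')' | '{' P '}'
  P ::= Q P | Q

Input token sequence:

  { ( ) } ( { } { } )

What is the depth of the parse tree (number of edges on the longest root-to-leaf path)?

6

[P [Q { [P [Q ( )]] }] [P [Q ( [P [Q { }] [P [Q { }]]] )]]]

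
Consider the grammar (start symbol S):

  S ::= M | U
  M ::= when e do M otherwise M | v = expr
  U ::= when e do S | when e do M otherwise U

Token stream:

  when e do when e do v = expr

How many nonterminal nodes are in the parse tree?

[S [U when e do [S [U when e do [S [M v = expr]]]]]]

6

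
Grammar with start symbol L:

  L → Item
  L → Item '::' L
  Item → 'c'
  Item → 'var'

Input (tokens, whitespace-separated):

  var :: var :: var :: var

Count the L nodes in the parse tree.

[L [Item var] :: [L [Item var] :: [L [Item var] :: [L [Item var]]]]]

4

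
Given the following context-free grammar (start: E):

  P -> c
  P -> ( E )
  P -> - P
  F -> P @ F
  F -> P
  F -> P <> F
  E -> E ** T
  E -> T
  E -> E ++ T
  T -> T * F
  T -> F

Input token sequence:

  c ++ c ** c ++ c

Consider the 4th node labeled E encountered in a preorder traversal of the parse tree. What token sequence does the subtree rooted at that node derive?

[E [E [E [E [T [F [P c]]]] ++ [T [F [P c]]]] ** [T [F [P c]]]] ++ [T [F [P c]]]]

c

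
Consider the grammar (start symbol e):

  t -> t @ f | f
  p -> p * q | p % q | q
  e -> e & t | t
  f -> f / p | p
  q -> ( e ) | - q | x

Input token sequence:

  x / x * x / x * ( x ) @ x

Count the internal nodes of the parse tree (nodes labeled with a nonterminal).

24

[e [t [t [f [f [f [p [q x]]] / [p [p [q x]] * [q x]]] / [p [p [q x]] * [q ( [e [t [f [p [q x]]]]] )]]]] @ [f [p [q x]]]]]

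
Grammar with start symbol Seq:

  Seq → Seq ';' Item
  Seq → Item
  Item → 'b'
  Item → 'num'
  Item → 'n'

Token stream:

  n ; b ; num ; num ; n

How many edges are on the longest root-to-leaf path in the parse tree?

[Seq [Seq [Seq [Seq [Seq [Item n]] ; [Item b]] ; [Item num]] ; [Item num]] ; [Item n]]

6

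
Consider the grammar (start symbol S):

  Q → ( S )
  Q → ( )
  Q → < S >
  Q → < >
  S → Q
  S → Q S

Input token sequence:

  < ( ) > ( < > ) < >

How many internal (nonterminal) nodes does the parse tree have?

10

[S [Q < [S [Q ( )]] >] [S [Q ( [S [Q < >]] )] [S [Q < >]]]]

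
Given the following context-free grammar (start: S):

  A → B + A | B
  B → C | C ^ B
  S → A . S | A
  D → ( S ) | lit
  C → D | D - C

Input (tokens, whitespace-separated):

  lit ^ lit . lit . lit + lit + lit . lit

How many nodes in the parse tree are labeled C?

[S [A [B [C [D lit]] ^ [B [C [D lit]]]]] . [S [A [B [C [D lit]]]] . [S [A [B [C [D lit]]] + [A [B [C [D lit]]] + [A [B [C [D lit]]]]]] . [S [A [B [C [D lit]]]]]]]]

7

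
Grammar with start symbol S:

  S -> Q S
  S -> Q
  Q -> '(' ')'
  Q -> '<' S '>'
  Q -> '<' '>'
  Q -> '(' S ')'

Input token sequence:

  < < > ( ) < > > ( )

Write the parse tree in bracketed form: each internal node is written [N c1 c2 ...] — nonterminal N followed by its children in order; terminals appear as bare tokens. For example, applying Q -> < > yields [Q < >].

[S [Q < [S [Q < >] [S [Q ( )] [S [Q < >]]]] >] [S [Q ( )]]]

S
Q S
< S > S
< Q S > S
< < > S > S
< < > Q S > S
< < > ( ) S > S
< < > ( ) Q > S
< < > ( ) < > > S
< < > ( ) < > > Q
< < > ( ) < > > ( )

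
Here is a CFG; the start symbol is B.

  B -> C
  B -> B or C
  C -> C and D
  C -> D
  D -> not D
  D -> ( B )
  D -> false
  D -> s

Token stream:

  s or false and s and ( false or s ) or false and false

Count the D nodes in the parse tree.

[B [B [B [C [D s]]] or [C [C [C [D false]] and [D s]] and [D ( [B [B [C [D false]]] or [C [D s]]] )]]] or [C [C [D false]] and [D false]]]

8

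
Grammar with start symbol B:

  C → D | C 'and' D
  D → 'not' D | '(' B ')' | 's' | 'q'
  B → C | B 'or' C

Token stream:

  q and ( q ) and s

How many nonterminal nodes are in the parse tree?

10

[B [C [C [C [D q]] and [D ( [B [C [D q]]] )]] and [D s]]]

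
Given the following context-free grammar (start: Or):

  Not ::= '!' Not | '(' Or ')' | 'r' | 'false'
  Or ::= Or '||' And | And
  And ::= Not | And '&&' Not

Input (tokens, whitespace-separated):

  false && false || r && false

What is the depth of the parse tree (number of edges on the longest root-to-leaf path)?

[Or [Or [And [And [Not false]] && [Not false]]] || [And [And [Not r]] && [Not false]]]

5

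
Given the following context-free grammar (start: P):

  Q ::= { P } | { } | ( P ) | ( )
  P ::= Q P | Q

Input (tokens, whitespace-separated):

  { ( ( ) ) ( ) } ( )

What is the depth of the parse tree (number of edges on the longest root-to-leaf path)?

6

[P [Q { [P [Q ( [P [Q ( )]] )] [P [Q ( )]]] }] [P [Q ( )]]]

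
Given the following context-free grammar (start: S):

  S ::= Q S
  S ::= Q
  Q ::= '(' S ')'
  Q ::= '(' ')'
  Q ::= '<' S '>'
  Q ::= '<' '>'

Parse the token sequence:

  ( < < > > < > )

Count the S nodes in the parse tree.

4

[S [Q ( [S [Q < [S [Q < >]] >] [S [Q < >]]] )]]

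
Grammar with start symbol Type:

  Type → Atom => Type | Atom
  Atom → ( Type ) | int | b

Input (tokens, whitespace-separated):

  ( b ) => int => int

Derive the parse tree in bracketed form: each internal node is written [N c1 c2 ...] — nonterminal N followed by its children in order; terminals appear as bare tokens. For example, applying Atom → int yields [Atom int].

Type
Atom => Type
( Type ) => Type
( Atom ) => Type
( b ) => Type
( b ) => Atom => Type
( b ) => int => Type
( b ) => int => Atom
( b ) => int => int

[Type [Atom ( [Type [Atom b]] )] => [Type [Atom int] => [Type [Atom int]]]]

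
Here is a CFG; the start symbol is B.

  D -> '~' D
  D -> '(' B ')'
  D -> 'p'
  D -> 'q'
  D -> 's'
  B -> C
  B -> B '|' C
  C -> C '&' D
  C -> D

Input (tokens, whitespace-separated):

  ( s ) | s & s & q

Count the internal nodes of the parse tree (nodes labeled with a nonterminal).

13

[B [B [C [D ( [B [C [D s]]] )]]] | [C [C [C [D s]] & [D s]] & [D q]]]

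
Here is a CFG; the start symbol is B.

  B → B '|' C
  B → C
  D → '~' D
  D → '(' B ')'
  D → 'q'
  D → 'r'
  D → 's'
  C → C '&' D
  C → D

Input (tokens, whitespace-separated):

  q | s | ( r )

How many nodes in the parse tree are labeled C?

4

[B [B [B [C [D q]]] | [C [D s]]] | [C [D ( [B [C [D r]]] )]]]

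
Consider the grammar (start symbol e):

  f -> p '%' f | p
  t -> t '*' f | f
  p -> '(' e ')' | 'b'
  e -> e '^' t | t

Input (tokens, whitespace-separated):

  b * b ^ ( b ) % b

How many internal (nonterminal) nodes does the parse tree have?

[e [e [t [t [f [p b]]] * [f [p b]]]] ^ [t [f [p ( [e [t [f [p b]]]] )] % [f [p b]]]]]

17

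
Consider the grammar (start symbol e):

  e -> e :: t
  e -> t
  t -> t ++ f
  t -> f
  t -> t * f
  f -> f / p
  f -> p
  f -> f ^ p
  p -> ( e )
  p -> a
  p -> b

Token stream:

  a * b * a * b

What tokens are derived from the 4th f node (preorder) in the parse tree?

[e [t [t [t [t [f [p a]]] * [f [p b]]] * [f [p a]]] * [f [p b]]]]

b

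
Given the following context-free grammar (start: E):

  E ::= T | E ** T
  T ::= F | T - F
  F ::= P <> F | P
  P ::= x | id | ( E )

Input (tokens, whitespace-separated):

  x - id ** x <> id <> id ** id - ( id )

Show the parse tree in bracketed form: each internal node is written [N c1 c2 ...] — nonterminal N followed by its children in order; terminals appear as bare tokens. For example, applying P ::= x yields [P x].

[E [E [E [T [T [F [P x]]] - [F [P id]]]] ** [T [F [P x] <> [F [P id] <> [F [P id]]]]]] ** [T [T [F [P id]]] - [F [P ( [E [T [F [P id]]]] )]]]]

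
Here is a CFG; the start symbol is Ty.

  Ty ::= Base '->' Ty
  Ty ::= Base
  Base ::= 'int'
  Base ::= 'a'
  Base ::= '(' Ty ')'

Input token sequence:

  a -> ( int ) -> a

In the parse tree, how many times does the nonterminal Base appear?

4

[Ty [Base a] -> [Ty [Base ( [Ty [Base int]] )] -> [Ty [Base a]]]]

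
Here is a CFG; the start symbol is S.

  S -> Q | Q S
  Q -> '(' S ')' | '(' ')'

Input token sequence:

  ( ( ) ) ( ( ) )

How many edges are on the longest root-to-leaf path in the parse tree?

5

[S [Q ( [S [Q ( )]] )] [S [Q ( [S [Q ( )]] )]]]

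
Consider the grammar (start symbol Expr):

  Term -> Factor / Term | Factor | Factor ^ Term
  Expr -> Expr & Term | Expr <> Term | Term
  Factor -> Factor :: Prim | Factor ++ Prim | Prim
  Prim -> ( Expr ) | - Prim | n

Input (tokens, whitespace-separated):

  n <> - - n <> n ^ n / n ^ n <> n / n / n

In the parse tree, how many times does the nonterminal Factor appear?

[Expr [Expr [Expr [Expr [Term [Factor [Prim n]]]] <> [Term [Factor [Prim - [Prim - [Prim n]]]]]] <> [Term [Factor [Prim n]] ^ [Term [Factor [Prim n]] / [Term [Factor [Prim n]] ^ [Term [Factor [Prim n]]]]]]] <> [Term [Factor [Prim n]] / [Term [Factor [Prim n]] / [Term [Factor [Prim n]]]]]]

9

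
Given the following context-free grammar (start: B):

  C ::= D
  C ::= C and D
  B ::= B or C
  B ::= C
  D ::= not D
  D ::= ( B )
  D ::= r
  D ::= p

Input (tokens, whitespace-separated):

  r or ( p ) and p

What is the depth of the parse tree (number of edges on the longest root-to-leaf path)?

7

[B [B [C [D r]]] or [C [C [D ( [B [C [D p]]] )]] and [D p]]]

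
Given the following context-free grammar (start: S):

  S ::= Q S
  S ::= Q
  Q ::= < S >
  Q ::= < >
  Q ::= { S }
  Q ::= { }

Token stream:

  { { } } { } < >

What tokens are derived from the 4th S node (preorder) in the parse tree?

< >

[S [Q { [S [Q { }]] }] [S [Q { }] [S [Q < >]]]]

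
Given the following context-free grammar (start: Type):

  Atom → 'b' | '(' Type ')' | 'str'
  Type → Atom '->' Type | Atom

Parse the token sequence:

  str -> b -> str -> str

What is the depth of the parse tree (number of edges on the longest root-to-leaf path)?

5

[Type [Atom str] -> [Type [Atom b] -> [Type [Atom str] -> [Type [Atom str]]]]]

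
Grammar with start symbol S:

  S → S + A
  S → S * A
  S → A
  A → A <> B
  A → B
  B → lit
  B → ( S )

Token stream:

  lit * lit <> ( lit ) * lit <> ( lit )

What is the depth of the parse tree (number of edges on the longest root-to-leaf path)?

7

[S [S [S [A [B lit]]] * [A [A [B lit]] <> [B ( [S [A [B lit]]] )]]] * [A [A [B lit]] <> [B ( [S [A [B lit]]] )]]]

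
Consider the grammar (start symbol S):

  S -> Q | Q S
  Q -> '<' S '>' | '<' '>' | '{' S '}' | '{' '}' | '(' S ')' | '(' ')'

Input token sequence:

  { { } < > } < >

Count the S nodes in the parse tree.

[S [Q { [S [Q { }] [S [Q < >]]] }] [S [Q < >]]]

4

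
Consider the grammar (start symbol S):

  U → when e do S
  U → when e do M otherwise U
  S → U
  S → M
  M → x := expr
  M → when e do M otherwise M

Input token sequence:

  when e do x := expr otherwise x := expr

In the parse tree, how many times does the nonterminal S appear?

[S [M when e do [M x := expr] otherwise [M x := expr]]]

1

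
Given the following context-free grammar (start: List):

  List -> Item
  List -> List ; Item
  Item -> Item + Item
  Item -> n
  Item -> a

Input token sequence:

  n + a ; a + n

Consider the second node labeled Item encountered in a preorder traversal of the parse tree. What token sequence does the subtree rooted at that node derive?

n

[List [List [Item [Item n] + [Item a]]] ; [Item [Item a] + [Item n]]]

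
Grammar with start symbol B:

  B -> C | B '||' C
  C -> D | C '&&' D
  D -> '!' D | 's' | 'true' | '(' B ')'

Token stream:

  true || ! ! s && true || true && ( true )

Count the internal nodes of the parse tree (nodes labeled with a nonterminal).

[B [B [B [C [D true]]] || [C [C [D ! [D ! [D s]]]] && [D true]]] || [C [C [D true]] && [D ( [B [C [D true]]] )]]]

18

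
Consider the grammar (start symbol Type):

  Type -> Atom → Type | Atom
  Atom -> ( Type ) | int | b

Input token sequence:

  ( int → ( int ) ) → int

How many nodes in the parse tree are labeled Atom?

5

[Type [Atom ( [Type [Atom int] → [Type [Atom ( [Type [Atom int]] )]]] )] → [Type [Atom int]]]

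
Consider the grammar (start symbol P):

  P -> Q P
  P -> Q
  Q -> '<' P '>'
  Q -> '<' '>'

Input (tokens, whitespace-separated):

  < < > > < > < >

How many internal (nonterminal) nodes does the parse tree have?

8

[P [Q < [P [Q < >]] >] [P [Q < >] [P [Q < >]]]]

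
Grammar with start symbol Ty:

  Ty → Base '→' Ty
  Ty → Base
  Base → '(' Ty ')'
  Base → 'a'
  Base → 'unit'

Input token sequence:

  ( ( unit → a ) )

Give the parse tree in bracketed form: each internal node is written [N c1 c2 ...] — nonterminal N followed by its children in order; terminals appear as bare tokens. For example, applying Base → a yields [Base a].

[Ty [Base ( [Ty [Base ( [Ty [Base unit] → [Ty [Base a]]] )]] )]]

Ty
Base
( Ty )
( Base )
( ( Ty ) )
( ( Base → Ty ) )
( ( unit → Ty ) )
( ( unit → Base ) )
( ( unit → a ) )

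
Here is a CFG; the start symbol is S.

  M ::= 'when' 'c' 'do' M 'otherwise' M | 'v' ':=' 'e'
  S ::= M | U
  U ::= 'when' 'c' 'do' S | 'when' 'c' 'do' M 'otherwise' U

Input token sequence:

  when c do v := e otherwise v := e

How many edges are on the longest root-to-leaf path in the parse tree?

[S [M when c do [M v := e] otherwise [M v := e]]]

3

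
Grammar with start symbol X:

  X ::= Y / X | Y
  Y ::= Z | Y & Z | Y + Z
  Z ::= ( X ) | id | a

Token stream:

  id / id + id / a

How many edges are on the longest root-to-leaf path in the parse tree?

5

[X [Y [Z id]] / [X [Y [Y [Z id]] + [Z id]] / [X [Y [Z a]]]]]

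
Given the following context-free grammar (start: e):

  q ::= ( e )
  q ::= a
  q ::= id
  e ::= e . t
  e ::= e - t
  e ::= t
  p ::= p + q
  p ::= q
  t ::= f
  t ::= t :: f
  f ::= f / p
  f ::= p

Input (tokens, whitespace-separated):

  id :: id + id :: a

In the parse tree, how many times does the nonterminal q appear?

4

[e [t [t [t [f [p [q id]]]] :: [f [p [p [q id]] + [q id]]]] :: [f [p [q a]]]]]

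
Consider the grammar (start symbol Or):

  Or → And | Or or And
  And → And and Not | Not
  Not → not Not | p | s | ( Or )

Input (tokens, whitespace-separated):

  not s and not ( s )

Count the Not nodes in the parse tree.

[Or [And [And [Not not [Not s]]] and [Not not [Not ( [Or [And [Not s]]] )]]]]

5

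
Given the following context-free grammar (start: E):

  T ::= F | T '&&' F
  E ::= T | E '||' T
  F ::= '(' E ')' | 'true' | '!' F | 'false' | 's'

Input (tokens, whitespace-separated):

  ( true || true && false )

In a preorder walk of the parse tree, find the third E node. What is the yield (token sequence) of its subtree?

[E [T [F ( [E [E [T [F true]]] || [T [T [F true]] && [F false]]] )]]]

true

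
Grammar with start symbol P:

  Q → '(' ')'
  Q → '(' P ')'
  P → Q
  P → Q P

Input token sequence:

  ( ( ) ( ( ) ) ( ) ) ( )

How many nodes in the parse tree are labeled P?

[P [Q ( [P [Q ( )] [P [Q ( [P [Q ( )]] )] [P [Q ( )]]]] )] [P [Q ( )]]]

6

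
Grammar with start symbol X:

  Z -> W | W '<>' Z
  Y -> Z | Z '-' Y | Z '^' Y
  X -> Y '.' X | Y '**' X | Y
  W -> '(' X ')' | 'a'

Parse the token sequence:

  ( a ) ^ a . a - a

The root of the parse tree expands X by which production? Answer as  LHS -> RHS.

X -> Y '.' X

[X [Y [Z [W ( [X [Y [Z [W a]]]] )]] ^ [Y [Z [W a]]]] . [X [Y [Z [W a]] - [Y [Z [W a]]]]]]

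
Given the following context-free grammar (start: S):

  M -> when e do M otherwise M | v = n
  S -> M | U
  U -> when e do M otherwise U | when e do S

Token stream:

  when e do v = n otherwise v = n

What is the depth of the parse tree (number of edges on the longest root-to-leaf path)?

[S [M when e do [M v = n] otherwise [M v = n]]]

3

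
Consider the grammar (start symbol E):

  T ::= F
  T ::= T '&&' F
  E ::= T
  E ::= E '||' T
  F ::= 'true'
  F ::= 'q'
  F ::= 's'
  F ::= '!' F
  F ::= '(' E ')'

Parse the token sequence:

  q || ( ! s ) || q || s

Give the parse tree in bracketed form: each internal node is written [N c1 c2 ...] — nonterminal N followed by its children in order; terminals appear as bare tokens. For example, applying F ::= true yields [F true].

[E [E [E [E [T [F q]]] || [T [F ( [E [T [F ! [F s]]]] )]]] || [T [F q]]] || [T [F s]]]

E
E || T
E || T || T
E || T || T || T
T || T || T || T
F || T || T || T
q || T || T || T
q || F || T || T
q || ( E ) || T || T
q || ( T ) || T || T
q || ( F ) || T || T
q || ( ! F ) || T || T
q || ( ! s ) || T || T
q || ( ! s ) || F || T
q || ( ! s ) || q || T
q || ( ! s ) || q || F
q || ( ! s ) || q || s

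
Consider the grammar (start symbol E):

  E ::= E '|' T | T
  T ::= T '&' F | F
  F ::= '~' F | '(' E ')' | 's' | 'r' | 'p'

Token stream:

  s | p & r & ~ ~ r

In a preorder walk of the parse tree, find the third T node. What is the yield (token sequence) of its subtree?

[E [E [T [F s]]] | [T [T [T [F p]] & [F r]] & [F ~ [F ~ [F r]]]]]

p & r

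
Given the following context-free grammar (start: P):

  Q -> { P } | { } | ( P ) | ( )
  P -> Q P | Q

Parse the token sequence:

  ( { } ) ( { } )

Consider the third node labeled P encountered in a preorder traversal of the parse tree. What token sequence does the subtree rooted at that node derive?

[P [Q ( [P [Q { }]] )] [P [Q ( [P [Q { }]] )]]]

( { } )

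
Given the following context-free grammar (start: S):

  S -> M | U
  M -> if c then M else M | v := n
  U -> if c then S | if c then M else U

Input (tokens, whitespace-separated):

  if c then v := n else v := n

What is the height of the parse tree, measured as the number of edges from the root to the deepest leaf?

[S [M if c then [M v := n] else [M v := n]]]

3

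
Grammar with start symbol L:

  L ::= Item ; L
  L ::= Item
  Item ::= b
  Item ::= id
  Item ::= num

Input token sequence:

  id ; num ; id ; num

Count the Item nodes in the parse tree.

[L [Item id] ; [L [Item num] ; [L [Item id] ; [L [Item num]]]]]

4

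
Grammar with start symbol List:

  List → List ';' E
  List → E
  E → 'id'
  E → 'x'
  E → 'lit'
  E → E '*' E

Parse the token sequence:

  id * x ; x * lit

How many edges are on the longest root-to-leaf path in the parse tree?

[List [List [E [E id] * [E x]]] ; [E [E x] * [E lit]]]

4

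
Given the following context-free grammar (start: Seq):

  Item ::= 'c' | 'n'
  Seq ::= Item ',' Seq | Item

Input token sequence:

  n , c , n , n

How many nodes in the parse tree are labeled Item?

[Seq [Item n] , [Seq [Item c] , [Seq [Item n] , [Seq [Item n]]]]]

4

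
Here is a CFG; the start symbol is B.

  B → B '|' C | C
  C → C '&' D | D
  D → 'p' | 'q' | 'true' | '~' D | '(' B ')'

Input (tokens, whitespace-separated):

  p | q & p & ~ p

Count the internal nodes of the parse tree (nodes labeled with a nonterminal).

11

[B [B [C [D p]]] | [C [C [C [D q]] & [D p]] & [D ~ [D p]]]]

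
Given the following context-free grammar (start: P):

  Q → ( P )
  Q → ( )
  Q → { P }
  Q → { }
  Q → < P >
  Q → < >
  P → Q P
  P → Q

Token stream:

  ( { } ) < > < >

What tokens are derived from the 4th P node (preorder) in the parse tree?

< >

[P [Q ( [P [Q { }]] )] [P [Q < >] [P [Q < >]]]]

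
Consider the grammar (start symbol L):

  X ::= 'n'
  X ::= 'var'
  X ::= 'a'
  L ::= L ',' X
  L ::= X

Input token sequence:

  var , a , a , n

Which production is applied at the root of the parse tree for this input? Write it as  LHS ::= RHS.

L ::= L ',' X

[L [L [L [L [X var]] , [X a]] , [X a]] , [X n]]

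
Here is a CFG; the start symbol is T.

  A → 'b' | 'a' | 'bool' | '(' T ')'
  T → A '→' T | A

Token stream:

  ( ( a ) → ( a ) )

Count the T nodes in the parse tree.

5

[T [A ( [T [A ( [T [A a]] )] → [T [A ( [T [A a]] )]]] )]]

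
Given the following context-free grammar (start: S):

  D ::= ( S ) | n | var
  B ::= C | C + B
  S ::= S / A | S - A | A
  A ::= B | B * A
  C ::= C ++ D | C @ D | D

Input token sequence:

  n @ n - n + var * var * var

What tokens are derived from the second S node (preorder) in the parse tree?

n @ n

[S [S [A [B [C [C [D n]] @ [D n]]]]] - [A [B [C [D n]] + [B [C [D var]]]] * [A [B [C [D var]]] * [A [B [C [D var]]]]]]]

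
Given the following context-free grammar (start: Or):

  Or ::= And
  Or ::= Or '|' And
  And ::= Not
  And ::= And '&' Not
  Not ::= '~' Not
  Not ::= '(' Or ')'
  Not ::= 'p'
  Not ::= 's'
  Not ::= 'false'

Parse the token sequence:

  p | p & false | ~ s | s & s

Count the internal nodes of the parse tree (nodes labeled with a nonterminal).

[Or [Or [Or [Or [And [Not p]]] | [And [And [Not p]] & [Not false]]] | [And [Not ~ [Not s]]]] | [And [And [Not s]] & [Not s]]]

17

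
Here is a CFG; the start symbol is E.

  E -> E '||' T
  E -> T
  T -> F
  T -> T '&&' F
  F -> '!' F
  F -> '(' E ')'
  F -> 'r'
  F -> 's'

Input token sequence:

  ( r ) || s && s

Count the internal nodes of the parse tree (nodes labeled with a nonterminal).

[E [E [T [F ( [E [T [F r]]] )]]] || [T [T [F s]] && [F s]]]

11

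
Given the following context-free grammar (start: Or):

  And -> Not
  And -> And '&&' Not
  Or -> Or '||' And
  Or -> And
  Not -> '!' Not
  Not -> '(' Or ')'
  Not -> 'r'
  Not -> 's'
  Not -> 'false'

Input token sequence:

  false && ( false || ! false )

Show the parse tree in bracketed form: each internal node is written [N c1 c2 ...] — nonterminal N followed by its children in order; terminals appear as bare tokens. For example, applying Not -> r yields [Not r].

[Or [And [And [Not false]] && [Not ( [Or [Or [And [Not false]]] || [And [Not ! [Not false]]]] )]]]

Or
And
And && Not
Not && Not
false && Not
false && ( Or )
false && ( Or || And )
false && ( And || And )
false && ( Not || And )
false && ( false || And )
false && ( false || Not )
false && ( false || ! Not )
false && ( false || ! false )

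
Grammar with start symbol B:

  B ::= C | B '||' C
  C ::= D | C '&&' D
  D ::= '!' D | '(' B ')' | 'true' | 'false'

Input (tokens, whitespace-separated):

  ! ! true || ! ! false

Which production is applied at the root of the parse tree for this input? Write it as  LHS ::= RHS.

[B [B [C [D ! [D ! [D true]]]]] || [C [D ! [D ! [D false]]]]]

B ::= B '||' C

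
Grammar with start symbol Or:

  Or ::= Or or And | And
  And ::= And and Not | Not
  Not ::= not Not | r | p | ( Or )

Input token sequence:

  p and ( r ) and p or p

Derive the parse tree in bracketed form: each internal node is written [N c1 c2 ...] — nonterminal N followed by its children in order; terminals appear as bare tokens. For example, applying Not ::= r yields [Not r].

Or
Or or And
And or And
And and Not or And
And and Not and Not or And
Not and Not and Not or And
p and Not and Not or And
p and ( Or ) and Not or And
p and ( And ) and Not or And
p and ( Not ) and Not or And
p and ( r ) and Not or And
p and ( r ) and p or And
p and ( r ) and p or Not
p and ( r ) and p or p

[Or [Or [And [And [And [Not p]] and [Not ( [Or [And [Not r]]] )]] and [Not p]]] or [And [Not p]]]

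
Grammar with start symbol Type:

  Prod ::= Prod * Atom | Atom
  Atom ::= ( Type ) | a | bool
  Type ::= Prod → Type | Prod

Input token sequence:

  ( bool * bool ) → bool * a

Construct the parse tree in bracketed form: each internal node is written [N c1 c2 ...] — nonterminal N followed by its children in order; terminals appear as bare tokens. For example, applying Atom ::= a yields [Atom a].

Type
Prod → Type
Atom → Type
( Type ) → Type
( Prod ) → Type
( Prod * Atom ) → Type
( Atom * Atom ) → Type
( bool * Atom ) → Type
( bool * bool ) → Type
( bool * bool ) → Prod
( bool * bool ) → Prod * Atom
( bool * bool ) → Atom * Atom
( bool * bool ) → bool * Atom
( bool * bool ) → bool * a

[Type [Prod [Atom ( [Type [Prod [Prod [Atom bool]] * [Atom bool]]] )]] → [Type [Prod [Prod [Atom bool]] * [Atom a]]]]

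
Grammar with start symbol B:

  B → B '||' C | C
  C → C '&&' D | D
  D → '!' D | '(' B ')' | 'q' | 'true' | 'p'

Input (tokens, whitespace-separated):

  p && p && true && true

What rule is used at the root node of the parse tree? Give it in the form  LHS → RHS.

[B [C [C [C [C [D p]] && [D p]] && [D true]] && [D true]]]

B → C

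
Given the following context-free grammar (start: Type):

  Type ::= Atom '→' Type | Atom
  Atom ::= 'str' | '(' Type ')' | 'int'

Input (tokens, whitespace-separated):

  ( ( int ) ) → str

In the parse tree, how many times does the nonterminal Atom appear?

[Type [Atom ( [Type [Atom ( [Type [Atom int]] )]] )] → [Type [Atom str]]]

4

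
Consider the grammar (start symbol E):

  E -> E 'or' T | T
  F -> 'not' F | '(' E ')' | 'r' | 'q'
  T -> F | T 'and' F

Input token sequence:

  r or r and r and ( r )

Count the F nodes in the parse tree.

[E [E [T [F r]]] or [T [T [T [F r]] and [F r]] and [F ( [E [T [F r]]] )]]]

5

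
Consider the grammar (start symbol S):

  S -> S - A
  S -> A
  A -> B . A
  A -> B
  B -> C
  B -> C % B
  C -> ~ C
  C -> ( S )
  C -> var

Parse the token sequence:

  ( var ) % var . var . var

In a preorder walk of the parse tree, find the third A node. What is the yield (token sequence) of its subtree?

var . var

[S [A [B [C ( [S [A [B [C var]]]] )] % [B [C var]]] . [A [B [C var]] . [A [B [C var]]]]]]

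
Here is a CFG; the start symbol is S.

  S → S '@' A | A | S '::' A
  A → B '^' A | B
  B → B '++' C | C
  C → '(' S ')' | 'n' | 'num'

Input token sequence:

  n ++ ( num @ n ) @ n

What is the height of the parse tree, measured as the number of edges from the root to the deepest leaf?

10

[S [S [A [B [B [C n]] ++ [C ( [S [S [A [B [C num]]]] @ [A [B [C n]]]] )]]]] @ [A [B [C n]]]]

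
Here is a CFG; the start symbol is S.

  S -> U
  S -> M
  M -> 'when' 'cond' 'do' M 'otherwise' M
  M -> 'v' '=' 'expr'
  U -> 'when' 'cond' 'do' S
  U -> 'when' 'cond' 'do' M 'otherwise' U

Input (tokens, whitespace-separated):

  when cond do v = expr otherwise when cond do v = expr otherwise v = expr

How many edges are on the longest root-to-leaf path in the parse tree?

4

[S [M when cond do [M v = expr] otherwise [M when cond do [M v = expr] otherwise [M v = expr]]]]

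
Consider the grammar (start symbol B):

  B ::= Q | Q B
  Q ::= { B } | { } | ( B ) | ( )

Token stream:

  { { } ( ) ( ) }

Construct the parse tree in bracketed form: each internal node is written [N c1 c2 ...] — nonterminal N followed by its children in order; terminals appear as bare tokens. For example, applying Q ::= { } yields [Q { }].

[B [Q { [B [Q { }] [B [Q ( )] [B [Q ( )]]]] }]]

B
Q
{ B }
{ Q B }
{ { } B }
{ { } Q B }
{ { } ( ) B }
{ { } ( ) Q }
{ { } ( ) ( ) }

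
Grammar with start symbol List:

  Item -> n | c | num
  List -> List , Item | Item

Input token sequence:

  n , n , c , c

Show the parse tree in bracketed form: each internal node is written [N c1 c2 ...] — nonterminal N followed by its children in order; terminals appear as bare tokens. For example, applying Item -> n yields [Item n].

[List [List [List [List [Item n]] , [Item n]] , [Item c]] , [Item c]]

List
List , Item
List , Item , Item
List , Item , Item , Item
Item , Item , Item , Item
n , Item , Item , Item
n , n , Item , Item
n , n , c , Item
n , n , c , c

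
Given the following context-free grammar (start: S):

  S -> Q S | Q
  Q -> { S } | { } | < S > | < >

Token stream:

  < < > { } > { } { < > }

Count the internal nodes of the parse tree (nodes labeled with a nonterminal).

[S [Q < [S [Q < >] [S [Q { }]]] >] [S [Q { }] [S [Q { [S [Q < >]] }]]]]

12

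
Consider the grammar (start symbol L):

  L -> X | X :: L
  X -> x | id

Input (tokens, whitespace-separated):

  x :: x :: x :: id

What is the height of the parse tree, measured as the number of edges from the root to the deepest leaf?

[L [X x] :: [L [X x] :: [L [X x] :: [L [X id]]]]]

5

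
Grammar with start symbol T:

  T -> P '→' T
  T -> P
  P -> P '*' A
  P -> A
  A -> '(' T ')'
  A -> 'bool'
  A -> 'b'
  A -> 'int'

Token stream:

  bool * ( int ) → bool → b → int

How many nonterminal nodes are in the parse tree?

17

[T [P [P [A bool]] * [A ( [T [P [A int]]] )]] → [T [P [A bool]] → [T [P [A b]] → [T [P [A int]]]]]]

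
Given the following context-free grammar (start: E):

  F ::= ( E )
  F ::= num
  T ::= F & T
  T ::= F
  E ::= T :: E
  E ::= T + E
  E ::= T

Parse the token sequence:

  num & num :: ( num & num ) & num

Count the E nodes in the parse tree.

3

[E [T [F num] & [T [F num]]] :: [E [T [F ( [E [T [F num] & [T [F num]]]] )] & [T [F num]]]]]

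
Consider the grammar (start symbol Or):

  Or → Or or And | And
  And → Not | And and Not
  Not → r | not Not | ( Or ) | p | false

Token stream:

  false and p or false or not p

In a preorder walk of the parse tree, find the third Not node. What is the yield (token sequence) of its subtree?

false

[Or [Or [Or [And [And [Not false]] and [Not p]]] or [And [Not false]]] or [And [Not not [Not p]]]]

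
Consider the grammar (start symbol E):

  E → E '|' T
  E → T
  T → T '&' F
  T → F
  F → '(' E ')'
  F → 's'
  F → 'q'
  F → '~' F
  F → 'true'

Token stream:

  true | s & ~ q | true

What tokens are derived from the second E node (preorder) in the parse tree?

[E [E [E [T [F true]]] | [T [T [F s]] & [F ~ [F q]]]] | [T [F true]]]

true | s & ~ q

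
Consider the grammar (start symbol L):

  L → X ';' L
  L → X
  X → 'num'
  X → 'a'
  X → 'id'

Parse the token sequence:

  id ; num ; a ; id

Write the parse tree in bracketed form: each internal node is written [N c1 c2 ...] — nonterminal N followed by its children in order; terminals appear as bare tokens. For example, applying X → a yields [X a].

[L [X id] ; [L [X num] ; [L [X a] ; [L [X id]]]]]

L
X ; L
id ; L
id ; X ; L
id ; num ; L
id ; num ; X ; L
id ; num ; a ; L
id ; num ; a ; X
id ; num ; a ; id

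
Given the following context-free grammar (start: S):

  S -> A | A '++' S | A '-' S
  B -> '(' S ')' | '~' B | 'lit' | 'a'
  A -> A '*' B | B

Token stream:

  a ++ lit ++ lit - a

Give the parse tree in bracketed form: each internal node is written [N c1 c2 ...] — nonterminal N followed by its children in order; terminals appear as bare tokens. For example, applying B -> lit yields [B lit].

[S [A [B a]] ++ [S [A [B lit]] ++ [S [A [B lit]] - [S [A [B a]]]]]]

S
A ++ S
B ++ S
a ++ S
a ++ A ++ S
a ++ B ++ S
a ++ lit ++ S
a ++ lit ++ A - S
a ++ lit ++ B - S
a ++ lit ++ lit - S
a ++ lit ++ lit - A
a ++ lit ++ lit - B
a ++ lit ++ lit - a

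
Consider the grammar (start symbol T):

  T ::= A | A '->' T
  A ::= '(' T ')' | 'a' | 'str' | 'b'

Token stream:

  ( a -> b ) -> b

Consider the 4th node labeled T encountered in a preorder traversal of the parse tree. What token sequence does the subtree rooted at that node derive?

[T [A ( [T [A a] -> [T [A b]]] )] -> [T [A b]]]

b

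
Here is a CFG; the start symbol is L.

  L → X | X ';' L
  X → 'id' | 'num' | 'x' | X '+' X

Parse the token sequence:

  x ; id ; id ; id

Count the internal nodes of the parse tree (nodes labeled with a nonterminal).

[L [X x] ; [L [X id] ; [L [X id] ; [L [X id]]]]]

8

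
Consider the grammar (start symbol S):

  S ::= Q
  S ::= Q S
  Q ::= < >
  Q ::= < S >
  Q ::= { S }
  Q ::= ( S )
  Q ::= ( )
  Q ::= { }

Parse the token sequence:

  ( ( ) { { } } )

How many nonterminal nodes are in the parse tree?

8

[S [Q ( [S [Q ( )] [S [Q { [S [Q { }]] }]]] )]]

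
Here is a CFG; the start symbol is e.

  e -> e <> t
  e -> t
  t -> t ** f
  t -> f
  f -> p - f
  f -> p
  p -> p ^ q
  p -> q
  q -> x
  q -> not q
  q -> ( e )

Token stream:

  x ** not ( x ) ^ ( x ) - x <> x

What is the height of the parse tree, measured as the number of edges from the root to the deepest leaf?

[e [e [t [t [f [p [q x]]]] ** [f [p [p [q not [q ( [e [t [f [p [q x]]]]] )]]] ^ [q ( [e [t [f [p [q x]]]]] )]] - [f [p [q x]]]]]] <> [t [f [p [q x]]]]]

13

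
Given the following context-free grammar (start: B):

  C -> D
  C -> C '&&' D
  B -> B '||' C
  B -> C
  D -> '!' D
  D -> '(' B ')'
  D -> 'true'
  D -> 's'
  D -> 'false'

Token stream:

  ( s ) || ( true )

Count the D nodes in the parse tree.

[B [B [C [D ( [B [C [D s]]] )]]] || [C [D ( [B [C [D true]]] )]]]

4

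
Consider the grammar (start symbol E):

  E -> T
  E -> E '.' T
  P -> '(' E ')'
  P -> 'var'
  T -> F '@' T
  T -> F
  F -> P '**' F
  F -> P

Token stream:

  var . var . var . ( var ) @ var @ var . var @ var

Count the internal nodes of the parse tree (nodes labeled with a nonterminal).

[E [E [E [E [E [T [F [P var]]]] . [T [F [P var]]]] . [T [F [P var]]]] . [T [F [P ( [E [T [F [P var]]]] )]] @ [T [F [P var]] @ [T [F [P var]]]]]] . [T [F [P var]] @ [T [F [P var]]]]]

33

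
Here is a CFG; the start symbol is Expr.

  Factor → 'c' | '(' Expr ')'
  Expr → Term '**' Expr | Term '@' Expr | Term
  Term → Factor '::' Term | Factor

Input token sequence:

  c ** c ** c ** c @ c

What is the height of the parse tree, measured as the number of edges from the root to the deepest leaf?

[Expr [Term [Factor c]] ** [Expr [Term [Factor c]] ** [Expr [Term [Factor c]] ** [Expr [Term [Factor c]] @ [Expr [Term [Factor c]]]]]]]

7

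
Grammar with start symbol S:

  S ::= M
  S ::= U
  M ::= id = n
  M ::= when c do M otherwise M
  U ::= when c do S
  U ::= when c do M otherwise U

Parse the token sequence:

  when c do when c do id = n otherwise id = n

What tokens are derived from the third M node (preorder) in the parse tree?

id = n

[S [U when c do [S [M when c do [M id = n] otherwise [M id = n]]]]]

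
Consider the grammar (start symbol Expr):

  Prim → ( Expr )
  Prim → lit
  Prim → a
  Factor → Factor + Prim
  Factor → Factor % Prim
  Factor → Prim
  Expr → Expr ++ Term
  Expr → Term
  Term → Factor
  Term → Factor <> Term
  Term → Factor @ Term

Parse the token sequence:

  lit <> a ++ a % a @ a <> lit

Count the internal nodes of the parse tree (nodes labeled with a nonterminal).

[Expr [Expr [Term [Factor [Prim lit]] <> [Term [Factor [Prim a]]]]] ++ [Term [Factor [Factor [Prim a]] % [Prim a]] @ [Term [Factor [Prim a]] <> [Term [Factor [Prim lit]]]]]]

19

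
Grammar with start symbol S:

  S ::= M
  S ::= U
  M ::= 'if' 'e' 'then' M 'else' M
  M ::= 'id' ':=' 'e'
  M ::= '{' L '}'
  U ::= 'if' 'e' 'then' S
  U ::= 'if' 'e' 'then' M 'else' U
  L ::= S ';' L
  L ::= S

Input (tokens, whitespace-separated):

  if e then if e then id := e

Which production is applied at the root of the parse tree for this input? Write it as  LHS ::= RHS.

[S [U if e then [S [U if e then [S [M id := e]]]]]]

S ::= U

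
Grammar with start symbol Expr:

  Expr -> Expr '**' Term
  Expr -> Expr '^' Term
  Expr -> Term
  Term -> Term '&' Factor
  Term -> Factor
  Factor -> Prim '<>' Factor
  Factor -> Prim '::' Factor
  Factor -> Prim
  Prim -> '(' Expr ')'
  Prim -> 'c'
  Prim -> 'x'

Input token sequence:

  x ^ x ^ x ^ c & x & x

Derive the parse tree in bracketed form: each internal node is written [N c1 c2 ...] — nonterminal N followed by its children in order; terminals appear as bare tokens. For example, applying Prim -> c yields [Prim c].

[Expr [Expr [Expr [Expr [Term [Factor [Prim x]]]] ^ [Term [Factor [Prim x]]]] ^ [Term [Factor [Prim x]]]] ^ [Term [Term [Term [Factor [Prim c]]] & [Factor [Prim x]]] & [Factor [Prim x]]]]

Expr
Expr ^ Term
Expr ^ Term ^ Term
Expr ^ Term ^ Term ^ Term
Term ^ Term ^ Term ^ Term
Factor ^ Term ^ Term ^ Term
Prim ^ Term ^ Term ^ Term
x ^ Term ^ Term ^ Term
x ^ Factor ^ Term ^ Term
x ^ Prim ^ Term ^ Term
x ^ x ^ Term ^ Term
x ^ x ^ Factor ^ Term
x ^ x ^ Prim ^ Term
x ^ x ^ x ^ Term
x ^ x ^ x ^ Term & Factor
x ^ x ^ x ^ Term & Factor & Factor
x ^ x ^ x ^ Factor & Factor & Factor
x ^ x ^ x ^ Prim & Factor & Factor
x ^ x ^ x ^ c & Factor & Factor
x ^ x ^ x ^ c & Prim & Factor
x ^ x ^ x ^ c & x & Factor
x ^ x ^ x ^ c & x & Prim
x ^ x ^ x ^ c & x & x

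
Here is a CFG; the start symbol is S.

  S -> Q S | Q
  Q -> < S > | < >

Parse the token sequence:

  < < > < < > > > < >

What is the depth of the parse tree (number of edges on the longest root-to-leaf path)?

7

[S [Q < [S [Q < >] [S [Q < [S [Q < >]] >]]] >] [S [Q < >]]]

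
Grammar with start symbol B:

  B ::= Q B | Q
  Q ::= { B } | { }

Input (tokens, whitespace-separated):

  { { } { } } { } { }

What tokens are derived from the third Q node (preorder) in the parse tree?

[B [Q { [B [Q { }] [B [Q { }]]] }] [B [Q { }] [B [Q { }]]]]

{ }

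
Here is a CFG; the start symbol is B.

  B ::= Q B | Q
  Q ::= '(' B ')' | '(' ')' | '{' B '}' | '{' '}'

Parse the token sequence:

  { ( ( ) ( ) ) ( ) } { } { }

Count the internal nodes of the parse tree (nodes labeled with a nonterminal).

[B [Q { [B [Q ( [B [Q ( )] [B [Q ( )]]] )] [B [Q ( )]]] }] [B [Q { }] [B [Q { }]]]]

14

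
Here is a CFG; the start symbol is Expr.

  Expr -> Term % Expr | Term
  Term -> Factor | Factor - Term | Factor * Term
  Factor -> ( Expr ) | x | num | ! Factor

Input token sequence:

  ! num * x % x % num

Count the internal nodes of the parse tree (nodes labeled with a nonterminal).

12

[Expr [Term [Factor ! [Factor num]] * [Term [Factor x]]] % [Expr [Term [Factor x]] % [Expr [Term [Factor num]]]]]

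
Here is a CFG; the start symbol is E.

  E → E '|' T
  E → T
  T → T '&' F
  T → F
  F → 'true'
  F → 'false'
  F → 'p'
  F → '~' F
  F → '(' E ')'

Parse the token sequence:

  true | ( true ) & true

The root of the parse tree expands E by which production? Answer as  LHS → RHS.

[E [E [T [F true]]] | [T [T [F ( [E [T [F true]]] )]] & [F true]]]

E → E '|' T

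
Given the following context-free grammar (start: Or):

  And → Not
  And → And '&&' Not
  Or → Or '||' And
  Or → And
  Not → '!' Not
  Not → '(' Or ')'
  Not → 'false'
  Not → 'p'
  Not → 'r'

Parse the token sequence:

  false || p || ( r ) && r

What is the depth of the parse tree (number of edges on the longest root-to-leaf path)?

[Or [Or [Or [And [Not false]]] || [And [Not p]]] || [And [And [Not ( [Or [And [Not r]]] )]] && [Not r]]]

7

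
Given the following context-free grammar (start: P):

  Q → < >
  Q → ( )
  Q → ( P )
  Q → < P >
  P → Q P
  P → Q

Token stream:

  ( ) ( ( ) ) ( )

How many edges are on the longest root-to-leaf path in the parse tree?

5

[P [Q ( )] [P [Q ( [P [Q ( )]] )] [P [Q ( )]]]]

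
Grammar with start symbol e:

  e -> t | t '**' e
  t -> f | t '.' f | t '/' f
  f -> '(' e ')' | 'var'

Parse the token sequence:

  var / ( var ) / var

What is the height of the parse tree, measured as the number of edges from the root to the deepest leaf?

[e [t [t [t [f var]] / [f ( [e [t [f var]]] )]] / [f var]]]

7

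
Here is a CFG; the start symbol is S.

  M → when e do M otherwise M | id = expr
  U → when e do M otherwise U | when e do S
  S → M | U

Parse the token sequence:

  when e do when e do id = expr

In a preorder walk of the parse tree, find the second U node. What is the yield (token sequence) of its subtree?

when e do id = expr

[S [U when e do [S [U when e do [S [M id = expr]]]]]]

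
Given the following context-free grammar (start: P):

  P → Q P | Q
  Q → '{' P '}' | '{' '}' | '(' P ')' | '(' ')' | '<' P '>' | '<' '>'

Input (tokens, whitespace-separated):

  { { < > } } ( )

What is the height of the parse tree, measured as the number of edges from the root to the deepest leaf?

6

[P [Q { [P [Q { [P [Q < >]] }]] }] [P [Q ( )]]]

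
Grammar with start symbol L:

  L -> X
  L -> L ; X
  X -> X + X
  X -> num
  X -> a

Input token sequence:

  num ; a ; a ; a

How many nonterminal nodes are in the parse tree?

[L [L [L [L [X num]] ; [X a]] ; [X a]] ; [X a]]

8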